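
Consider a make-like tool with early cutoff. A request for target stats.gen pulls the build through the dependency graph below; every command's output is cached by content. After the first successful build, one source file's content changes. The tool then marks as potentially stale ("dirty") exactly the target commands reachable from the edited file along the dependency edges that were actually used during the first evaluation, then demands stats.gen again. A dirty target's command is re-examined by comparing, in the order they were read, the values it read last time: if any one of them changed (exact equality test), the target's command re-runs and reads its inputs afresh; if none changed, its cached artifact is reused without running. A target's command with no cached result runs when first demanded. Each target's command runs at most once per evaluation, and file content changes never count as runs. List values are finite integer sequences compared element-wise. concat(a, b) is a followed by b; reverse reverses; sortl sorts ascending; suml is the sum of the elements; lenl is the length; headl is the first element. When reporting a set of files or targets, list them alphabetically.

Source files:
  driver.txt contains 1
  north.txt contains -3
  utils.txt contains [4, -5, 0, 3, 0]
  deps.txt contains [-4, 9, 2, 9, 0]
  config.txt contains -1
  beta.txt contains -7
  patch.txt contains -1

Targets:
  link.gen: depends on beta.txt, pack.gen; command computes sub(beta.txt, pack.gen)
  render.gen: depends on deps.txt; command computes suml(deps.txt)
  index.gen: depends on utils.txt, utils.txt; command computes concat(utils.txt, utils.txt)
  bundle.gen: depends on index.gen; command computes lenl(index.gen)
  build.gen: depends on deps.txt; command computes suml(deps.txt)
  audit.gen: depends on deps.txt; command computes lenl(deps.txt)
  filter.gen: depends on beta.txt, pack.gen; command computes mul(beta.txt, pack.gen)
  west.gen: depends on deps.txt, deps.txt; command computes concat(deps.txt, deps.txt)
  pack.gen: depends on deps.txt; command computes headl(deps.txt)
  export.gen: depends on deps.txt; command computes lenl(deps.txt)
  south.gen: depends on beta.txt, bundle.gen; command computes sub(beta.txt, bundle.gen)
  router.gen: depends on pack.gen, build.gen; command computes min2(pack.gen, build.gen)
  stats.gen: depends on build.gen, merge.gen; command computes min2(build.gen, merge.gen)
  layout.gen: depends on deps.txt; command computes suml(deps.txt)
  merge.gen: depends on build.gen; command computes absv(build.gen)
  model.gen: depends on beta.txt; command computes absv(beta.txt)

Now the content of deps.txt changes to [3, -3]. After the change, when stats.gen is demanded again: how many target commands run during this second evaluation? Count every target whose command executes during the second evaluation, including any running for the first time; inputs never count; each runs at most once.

3 target commands run: build.gen, merge.gen, stats.gen.

First demand of the output computes:
  build.gen = suml([-4, 9, 2, 9, 0]) = 16
  merge.gen = absv(16) = 16
  stats.gen = min2(16, 16) = 16

After the edit, cleaning proceeds:
  build.gen: a read changed (deps.txt [-4, 9, 2, 9, 0]->[3, -3]) — executes, giving 0.
  merge.gen: a read changed (build.gen 16->0) — executes, giving 0.
  stats.gen: a read changed (build.gen 16->0; merge.gen 16->0) — executes, giving 0.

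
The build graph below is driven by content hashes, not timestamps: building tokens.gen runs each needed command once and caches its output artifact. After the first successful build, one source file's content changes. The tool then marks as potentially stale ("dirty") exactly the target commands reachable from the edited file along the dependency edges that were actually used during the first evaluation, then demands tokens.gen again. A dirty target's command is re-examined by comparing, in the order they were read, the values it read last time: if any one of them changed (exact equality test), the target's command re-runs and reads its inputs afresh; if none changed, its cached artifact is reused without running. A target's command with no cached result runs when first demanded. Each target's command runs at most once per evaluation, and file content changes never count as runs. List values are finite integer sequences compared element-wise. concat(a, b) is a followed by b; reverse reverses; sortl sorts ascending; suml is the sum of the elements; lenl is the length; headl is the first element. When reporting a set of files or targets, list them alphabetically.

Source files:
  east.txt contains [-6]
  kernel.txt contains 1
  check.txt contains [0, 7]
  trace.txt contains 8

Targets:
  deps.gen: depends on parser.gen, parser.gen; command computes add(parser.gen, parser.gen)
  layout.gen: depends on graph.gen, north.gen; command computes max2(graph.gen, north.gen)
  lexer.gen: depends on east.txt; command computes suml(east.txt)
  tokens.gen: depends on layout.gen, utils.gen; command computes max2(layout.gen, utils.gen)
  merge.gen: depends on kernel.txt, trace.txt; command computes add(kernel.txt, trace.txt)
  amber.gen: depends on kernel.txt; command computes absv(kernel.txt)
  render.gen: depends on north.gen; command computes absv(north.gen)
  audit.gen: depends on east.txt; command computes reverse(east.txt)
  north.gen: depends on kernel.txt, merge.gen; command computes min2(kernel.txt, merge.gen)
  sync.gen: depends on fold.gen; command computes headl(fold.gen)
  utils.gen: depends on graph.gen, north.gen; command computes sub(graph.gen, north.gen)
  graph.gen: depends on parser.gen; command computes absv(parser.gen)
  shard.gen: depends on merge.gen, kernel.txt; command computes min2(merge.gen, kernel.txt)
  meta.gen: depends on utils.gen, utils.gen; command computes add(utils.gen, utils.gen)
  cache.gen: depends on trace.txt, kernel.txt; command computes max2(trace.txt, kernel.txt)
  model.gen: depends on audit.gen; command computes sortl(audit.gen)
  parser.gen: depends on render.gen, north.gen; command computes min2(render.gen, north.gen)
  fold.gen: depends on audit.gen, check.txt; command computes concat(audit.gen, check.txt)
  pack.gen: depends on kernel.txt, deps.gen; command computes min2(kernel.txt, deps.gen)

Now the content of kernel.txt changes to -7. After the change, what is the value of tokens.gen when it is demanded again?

tokens.gen now evaluates to 14.

Initial pass — values computed on the first demand:
  merge.gen = add(1, 8) = 9
  north.gen = min2(1, 9) = 1
  render.gen = absv(1) = 1
  parser.gen = min2(1, 1) = 1
  graph.gen = absv(1) = 1
  layout.gen = max2(1, 1) = 1
  utils.gen = sub(1, 1) = 0
  tokens.gen = max2(1, 0) = 1

Second demand — change propagation:
  merge.gen: re-runs because kernel.txt 1->-7; new result 1.
  north.gen: re-runs because kernel.txt 1->-7; merge.gen 9->1; new result -7.
  render.gen: re-runs because north.gen 1->-7; new result 7.
  parser.gen: re-runs because render.gen 1->7; north.gen 1->-7; new result -7.
  graph.gen: re-runs because parser.gen 1->-7; new result 7.
  layout.gen: re-runs because graph.gen 1->7; north.gen 1->-7; new result 7.
  utils.gen: re-runs because graph.gen 1->7; north.gen 1->-7; new result 14.
  tokens.gen: re-runs because layout.gen 1->7; utils.gen 0->14; new result 14.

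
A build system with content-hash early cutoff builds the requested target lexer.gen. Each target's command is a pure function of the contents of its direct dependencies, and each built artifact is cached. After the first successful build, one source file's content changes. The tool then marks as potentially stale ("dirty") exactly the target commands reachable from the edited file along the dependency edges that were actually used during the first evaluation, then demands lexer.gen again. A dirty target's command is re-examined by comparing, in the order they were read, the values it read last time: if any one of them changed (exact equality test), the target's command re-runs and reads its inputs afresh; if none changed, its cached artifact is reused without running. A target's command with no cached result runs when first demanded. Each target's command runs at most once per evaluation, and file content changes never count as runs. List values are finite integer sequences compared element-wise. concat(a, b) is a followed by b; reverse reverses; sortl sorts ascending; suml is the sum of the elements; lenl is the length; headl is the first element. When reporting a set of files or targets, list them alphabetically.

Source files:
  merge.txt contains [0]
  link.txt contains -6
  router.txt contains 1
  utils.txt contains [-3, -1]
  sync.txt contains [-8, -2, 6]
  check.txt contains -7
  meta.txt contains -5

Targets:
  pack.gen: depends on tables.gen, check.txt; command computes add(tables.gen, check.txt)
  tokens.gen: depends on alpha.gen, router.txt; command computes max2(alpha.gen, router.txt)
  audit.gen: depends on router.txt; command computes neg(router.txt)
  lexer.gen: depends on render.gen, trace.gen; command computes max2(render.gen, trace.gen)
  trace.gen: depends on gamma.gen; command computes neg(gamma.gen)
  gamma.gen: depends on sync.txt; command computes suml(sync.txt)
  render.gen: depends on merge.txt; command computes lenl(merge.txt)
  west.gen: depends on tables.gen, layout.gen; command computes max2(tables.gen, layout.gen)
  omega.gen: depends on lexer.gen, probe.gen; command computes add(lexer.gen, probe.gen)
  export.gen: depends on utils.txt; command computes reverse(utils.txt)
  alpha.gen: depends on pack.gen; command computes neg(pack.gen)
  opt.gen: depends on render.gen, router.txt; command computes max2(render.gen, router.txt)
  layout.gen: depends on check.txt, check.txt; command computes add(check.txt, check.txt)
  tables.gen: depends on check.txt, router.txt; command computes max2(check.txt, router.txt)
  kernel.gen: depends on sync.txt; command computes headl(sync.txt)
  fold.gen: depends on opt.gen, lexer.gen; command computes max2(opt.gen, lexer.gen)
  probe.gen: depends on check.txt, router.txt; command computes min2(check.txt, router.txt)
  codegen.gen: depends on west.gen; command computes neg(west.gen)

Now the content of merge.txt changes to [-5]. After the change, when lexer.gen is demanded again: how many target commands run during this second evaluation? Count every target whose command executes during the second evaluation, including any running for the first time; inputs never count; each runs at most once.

Target commands that run: render.gen — 1 in total.
Key observation: the change is absorbed at render.gen — it re-runs but produces the same value, and the output's value is unchanged.

First evaluation (everything demanded from the output):
  gamma.gen = suml([-8, -2, 6]) = -4
  render.gen = lenl([0]) = 1
  trace.gen = neg(-4) = 4
  lexer.gen = max2(1, 4) = 4

Propagation after the edit:
  render.gen: runs — merge.txt [0]->[-5]; result 1 (same value as before).
  lexer.gen: checked — values it read are unchanged (render.gen unchanged, trace.gen unchanged); reused cached 4 without running.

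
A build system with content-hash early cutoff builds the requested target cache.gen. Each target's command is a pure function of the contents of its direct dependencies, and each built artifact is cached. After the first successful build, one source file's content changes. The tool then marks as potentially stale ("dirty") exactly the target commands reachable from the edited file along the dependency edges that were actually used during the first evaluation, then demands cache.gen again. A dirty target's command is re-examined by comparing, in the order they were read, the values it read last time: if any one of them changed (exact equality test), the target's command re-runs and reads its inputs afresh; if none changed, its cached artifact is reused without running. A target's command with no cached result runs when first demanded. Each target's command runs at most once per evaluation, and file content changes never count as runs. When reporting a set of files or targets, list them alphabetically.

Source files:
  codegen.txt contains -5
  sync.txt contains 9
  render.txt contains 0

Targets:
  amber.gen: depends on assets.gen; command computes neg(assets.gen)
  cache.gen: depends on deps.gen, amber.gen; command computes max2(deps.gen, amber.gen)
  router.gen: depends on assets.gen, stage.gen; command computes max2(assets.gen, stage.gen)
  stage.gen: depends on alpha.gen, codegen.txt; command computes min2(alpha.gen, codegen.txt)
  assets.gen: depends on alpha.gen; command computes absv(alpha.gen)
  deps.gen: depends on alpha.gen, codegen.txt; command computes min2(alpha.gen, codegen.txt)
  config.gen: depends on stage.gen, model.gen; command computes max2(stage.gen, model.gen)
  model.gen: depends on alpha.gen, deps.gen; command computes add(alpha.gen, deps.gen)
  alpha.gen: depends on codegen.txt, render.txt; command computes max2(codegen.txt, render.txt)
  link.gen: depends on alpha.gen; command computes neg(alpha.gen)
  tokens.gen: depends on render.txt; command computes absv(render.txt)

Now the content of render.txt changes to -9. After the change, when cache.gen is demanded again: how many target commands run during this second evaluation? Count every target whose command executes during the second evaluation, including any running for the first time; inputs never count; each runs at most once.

Target commands that run: alpha.gen, amber.gen, assets.gen, cache.gen, deps.gen — 5 in total.

First evaluation (everything demanded from the output):
  alpha.gen = max2(-5, 0) = 0
  assets.gen = absv(0) = 0
  amber.gen = neg(0) = 0
  deps.gen = min2(0, -5) = -5
  cache.gen = max2(-5, 0) = 0

Propagation after the edit:
  alpha.gen: runs — render.txt 0->-9; result -5.
  assets.gen: runs — alpha.gen 0->-5; result 5.
  amber.gen: runs — assets.gen 0->5; result -5.
  deps.gen: runs — alpha.gen 0->-5; result -5 (same value as before).
  cache.gen: runs — amber.gen 0->-5; result -5.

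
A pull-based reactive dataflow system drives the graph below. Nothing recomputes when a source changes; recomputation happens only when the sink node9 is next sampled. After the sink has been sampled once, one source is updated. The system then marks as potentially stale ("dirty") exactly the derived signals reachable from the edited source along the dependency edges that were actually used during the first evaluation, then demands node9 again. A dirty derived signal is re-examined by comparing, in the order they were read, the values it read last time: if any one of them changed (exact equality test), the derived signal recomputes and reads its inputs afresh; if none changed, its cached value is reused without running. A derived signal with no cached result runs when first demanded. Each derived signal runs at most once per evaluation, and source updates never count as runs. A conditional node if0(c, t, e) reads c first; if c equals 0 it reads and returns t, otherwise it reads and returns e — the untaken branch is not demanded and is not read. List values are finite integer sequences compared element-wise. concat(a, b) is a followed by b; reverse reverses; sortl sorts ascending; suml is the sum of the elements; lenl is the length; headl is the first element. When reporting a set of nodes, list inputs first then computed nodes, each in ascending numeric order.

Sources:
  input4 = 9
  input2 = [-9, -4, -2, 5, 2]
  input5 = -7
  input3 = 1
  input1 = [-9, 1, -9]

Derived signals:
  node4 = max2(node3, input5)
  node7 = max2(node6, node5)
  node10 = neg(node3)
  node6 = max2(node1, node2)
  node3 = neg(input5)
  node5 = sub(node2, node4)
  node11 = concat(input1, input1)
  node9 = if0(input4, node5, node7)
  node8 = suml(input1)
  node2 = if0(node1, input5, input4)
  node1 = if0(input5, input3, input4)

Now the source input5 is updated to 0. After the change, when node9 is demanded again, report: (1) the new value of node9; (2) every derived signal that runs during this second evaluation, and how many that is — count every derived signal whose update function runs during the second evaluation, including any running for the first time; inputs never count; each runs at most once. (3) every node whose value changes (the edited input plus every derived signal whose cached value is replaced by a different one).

New value of node9: 9.
Derived signals that run: node1, node2, node3, node4, node5, node6, node7 — 7 in total.
Values that change: input5, node1, node3, node4, node5.
Key observation: the cutoff stops propagation at node9 — its inputs' values are unchanged, so it reuses its cache.

First evaluation (everything demanded from the output):
  node1 = if0(input5=-7 -> else branch input4) = 9
  node2 = if0(node1=9 -> else branch input4) = 9
  node3 = neg(-7) = 7
  node4 = max2(7, -7) = 7
  node5 = sub(9, 7) = 2
  node6 = max2(9, 9) = 9
  node7 = max2(9, 2) = 9
  node9 = if0(input4=9 -> else branch node7) = 9

Propagation after the edit:
  node1: runs — input5 -7->0; result 1.
  node2: runs — node1 9->1; result 9 (same value as before).
  node3: runs — input5 -7->0; result 0.
  node4: runs — node3 7->0; input5 -7->0; result 0.
  node5: runs — node4 7->0; result 9.
  node6: runs — node1 9->1; result 9 (same value as before).
  node7: runs — node5 2->9; result 9 (same value as before).
  node9: checked — values it read are unchanged (input4 unchanged, node7 unchanged); reused cached 9 without running.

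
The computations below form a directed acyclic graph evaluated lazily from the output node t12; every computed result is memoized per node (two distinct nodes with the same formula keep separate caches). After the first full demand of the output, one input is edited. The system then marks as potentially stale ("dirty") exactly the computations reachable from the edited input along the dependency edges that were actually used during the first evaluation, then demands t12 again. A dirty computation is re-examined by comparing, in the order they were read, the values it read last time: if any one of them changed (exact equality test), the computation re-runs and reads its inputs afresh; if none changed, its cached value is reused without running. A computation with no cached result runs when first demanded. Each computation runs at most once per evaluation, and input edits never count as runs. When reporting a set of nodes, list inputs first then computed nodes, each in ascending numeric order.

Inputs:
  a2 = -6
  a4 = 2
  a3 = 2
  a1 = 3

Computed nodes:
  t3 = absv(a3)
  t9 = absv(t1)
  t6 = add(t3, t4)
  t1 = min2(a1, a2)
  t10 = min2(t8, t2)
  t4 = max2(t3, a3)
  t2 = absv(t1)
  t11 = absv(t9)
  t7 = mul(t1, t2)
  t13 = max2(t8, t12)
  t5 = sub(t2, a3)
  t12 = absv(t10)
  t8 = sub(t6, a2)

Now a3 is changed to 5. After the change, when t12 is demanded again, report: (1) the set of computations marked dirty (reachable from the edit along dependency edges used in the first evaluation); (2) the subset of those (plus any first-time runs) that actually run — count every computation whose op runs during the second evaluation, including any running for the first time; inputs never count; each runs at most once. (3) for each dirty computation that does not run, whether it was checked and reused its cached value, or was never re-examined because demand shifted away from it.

The edit dirties: t3, t4, t6, t8, t10, t12.
5 computations run: t3, t4, t6, t8, t10.
Cache hits after checking: t12.
Note the absorption at t10: it re-runs yet its value is the same, leaving the output's value untouched.

First demand of the output computes:
  t1 = min2(3, -6) = -6
  t2 = absv(-6) = 6
  t3 = absv(2) = 2
  t4 = max2(2, 2) = 2
  t6 = add(2, 2) = 4
  t8 = sub(4, -6) = 10
  t10 = min2(10, 6) = 6
  t12 = absv(6) = 6

After the edit, cleaning proceeds:
  t3: a read changed (a3 2->5) — executes, giving 5.
  t4: a read changed (t3 2->5; a3 2->5) — executes, giving 5.
  t6: a read changed (t3 2->5; t4 2->5) — executes, giving 10.
  t8: a read changed (t6 4->10) — executes, giving 16.
  t10: a read changed (t8 10->16) — executes, giving 6 — identical to its old value.
  t12: dirty, but its reads are unchanged (t10 unchanged); cached 6 stands.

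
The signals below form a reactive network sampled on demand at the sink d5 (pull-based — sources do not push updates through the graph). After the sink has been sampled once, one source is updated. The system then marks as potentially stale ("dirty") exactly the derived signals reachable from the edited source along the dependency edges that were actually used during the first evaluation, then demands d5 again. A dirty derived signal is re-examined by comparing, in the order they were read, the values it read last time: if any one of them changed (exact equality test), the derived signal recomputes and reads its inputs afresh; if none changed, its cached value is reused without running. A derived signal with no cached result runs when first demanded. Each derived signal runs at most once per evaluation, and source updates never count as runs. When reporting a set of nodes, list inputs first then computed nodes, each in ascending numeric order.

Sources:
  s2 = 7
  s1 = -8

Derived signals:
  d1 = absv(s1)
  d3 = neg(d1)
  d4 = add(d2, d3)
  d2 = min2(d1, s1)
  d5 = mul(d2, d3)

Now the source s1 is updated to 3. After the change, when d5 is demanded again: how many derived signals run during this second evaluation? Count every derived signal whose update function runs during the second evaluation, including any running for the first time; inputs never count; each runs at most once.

Run set: d1, d2, d3, d5 (4 run).

Initial pass — values computed on the first demand:
  d1 = absv(-8) = 8
  d2 = min2(8, -8) = -8
  d3 = neg(8) = -8
  d5 = mul(-8, -8) = 64

Second demand — change propagation:
  d1: re-runs because s1 -8->3; new result 3.
  d2: re-runs because d1 8->3; s1 -8->3; new result 3.
  d3: re-runs because d1 8->3; new result -3.
  d5: re-runs because d2 -8->3; d3 -8->-3; new result -9.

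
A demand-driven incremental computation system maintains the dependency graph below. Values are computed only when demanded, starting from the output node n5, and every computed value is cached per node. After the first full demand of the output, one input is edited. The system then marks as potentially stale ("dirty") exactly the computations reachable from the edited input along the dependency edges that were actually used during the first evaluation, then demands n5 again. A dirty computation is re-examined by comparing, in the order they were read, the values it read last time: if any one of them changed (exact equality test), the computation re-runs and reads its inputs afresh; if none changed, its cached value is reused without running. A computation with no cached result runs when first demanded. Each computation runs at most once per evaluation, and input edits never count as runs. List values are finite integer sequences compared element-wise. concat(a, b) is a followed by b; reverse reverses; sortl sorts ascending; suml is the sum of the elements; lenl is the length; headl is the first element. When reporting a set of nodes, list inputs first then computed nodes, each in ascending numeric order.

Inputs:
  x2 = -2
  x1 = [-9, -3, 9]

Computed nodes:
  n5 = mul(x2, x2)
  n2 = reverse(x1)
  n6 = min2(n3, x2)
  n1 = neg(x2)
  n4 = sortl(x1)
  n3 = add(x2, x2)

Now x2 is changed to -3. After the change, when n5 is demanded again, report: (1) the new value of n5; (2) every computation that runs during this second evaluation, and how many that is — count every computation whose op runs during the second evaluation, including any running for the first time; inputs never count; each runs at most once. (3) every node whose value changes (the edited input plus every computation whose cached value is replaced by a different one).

New value of n5: 9.
Computations that run: n5 — 1 in total.
Values that change: x2, n5.

First evaluation (everything demanded from the output):
  n5 = mul(-2, -2) = 4

Propagation after the edit:
  n5: runs — x2 -2->-3; x2 -2->-3; result 9.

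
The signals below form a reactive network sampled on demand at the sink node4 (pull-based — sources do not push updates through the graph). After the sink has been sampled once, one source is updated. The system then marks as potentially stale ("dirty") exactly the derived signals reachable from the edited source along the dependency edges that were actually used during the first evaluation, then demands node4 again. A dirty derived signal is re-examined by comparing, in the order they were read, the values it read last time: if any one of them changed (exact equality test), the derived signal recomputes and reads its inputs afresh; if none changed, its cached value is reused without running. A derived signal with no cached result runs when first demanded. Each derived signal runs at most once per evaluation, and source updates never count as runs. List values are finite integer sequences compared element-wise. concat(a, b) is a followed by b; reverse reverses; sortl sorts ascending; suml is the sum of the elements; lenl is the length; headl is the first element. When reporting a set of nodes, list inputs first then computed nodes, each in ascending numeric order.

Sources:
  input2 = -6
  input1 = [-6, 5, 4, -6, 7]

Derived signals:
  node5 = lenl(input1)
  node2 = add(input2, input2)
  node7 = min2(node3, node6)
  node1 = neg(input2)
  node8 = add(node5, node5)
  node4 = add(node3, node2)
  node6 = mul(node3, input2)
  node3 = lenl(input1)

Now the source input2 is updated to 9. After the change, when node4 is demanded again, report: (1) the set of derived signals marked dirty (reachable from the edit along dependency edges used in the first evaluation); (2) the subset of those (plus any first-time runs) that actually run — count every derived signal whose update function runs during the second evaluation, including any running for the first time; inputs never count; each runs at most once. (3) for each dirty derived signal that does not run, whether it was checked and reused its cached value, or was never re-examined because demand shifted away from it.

Dirty set: node2, node4.
Run set: node2, node4 (2 run).
All dirty derived signals ended up running.

Initial pass — values computed on the first demand:
  node2 = add(-6, -6) = -12
  node3 = lenl([-6, 5, 4, -6, 7]) = 5
  node4 = add(5, -12) = -7

Second demand — change propagation:
  node2: re-runs because input2 -6->9; input2 -6->9; new result 18.
  node4: re-runs because node2 -12->18; new result 23.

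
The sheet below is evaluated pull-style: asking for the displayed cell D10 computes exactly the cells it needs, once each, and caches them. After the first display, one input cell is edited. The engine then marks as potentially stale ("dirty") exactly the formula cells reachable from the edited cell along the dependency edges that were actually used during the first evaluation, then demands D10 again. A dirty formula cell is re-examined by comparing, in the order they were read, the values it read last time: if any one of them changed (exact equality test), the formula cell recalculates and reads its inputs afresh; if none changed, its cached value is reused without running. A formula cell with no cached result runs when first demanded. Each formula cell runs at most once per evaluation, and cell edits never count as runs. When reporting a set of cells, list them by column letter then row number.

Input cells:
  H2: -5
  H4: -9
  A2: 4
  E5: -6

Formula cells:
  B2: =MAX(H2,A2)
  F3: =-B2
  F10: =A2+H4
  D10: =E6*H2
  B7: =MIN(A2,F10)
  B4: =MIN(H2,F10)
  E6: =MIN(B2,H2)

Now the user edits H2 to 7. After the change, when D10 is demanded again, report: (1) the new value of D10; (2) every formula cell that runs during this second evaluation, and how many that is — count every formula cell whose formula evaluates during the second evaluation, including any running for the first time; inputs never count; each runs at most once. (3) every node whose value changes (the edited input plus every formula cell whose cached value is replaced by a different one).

First demand of the output computes:
  B2 = MAX(-5, 4) = 4
  E6 = MIN(4, -5) = -5
  D10 = -5 * -5 = 25

After the edit, cleaning proceeds:
  B2: a read changed (H2 -5->7) — executes, giving 7.
  E6: a read changed (B2 4->7; H2 -5->7) — executes, giving 7.
  D10: a read changed (E6 -5->7; H2 -5->7) — executes, giving 49.

Demanding D10 again yields 49.
3 formula cells run: B2, D10, E6.
The nodes whose values change: B2, D10, E6, H2.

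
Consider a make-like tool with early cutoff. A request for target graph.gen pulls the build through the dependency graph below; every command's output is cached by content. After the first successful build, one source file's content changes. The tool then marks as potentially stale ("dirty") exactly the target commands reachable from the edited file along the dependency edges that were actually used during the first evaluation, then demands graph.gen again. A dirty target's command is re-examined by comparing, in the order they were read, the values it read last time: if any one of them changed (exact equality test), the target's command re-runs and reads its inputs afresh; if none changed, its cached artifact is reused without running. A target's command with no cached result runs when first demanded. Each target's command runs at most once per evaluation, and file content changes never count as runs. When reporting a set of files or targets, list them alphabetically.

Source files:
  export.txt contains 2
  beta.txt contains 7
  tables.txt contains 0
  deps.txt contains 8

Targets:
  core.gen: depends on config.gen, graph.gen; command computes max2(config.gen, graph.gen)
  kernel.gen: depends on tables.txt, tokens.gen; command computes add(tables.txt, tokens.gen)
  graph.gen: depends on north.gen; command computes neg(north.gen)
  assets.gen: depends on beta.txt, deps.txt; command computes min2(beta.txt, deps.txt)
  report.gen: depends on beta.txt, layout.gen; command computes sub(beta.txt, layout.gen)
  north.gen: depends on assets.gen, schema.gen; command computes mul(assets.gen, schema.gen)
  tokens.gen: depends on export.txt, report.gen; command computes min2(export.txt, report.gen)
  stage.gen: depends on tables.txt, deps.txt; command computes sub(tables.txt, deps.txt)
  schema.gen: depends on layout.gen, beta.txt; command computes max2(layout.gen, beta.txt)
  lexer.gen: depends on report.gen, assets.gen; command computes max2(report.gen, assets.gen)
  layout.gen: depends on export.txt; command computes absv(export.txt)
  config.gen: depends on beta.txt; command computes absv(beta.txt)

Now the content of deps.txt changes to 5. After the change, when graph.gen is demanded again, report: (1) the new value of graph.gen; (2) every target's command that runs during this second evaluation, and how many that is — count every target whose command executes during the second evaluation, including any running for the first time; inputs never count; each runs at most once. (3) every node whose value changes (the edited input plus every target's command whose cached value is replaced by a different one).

Demanding graph.gen again yields -35.
3 target commands run: assets.gen, graph.gen, north.gen.
The nodes whose values change: assets.gen, deps.txt, graph.gen, north.gen.

First demand of the output computes:
  assets.gen = min2(7, 8) = 7
  layout.gen = absv(2) = 2
  schema.gen = max2(2, 7) = 7
  north.gen = mul(7, 7) = 49
  graph.gen = neg(49) = -49

After the edit, cleaning proceeds:
  assets.gen: a read changed (deps.txt 8->5) — executes, giving 5.
  north.gen: a read changed (assets.gen 7->5) — executes, giving 35.
  graph.gen: a read changed (north.gen 49->35) — executes, giving -35.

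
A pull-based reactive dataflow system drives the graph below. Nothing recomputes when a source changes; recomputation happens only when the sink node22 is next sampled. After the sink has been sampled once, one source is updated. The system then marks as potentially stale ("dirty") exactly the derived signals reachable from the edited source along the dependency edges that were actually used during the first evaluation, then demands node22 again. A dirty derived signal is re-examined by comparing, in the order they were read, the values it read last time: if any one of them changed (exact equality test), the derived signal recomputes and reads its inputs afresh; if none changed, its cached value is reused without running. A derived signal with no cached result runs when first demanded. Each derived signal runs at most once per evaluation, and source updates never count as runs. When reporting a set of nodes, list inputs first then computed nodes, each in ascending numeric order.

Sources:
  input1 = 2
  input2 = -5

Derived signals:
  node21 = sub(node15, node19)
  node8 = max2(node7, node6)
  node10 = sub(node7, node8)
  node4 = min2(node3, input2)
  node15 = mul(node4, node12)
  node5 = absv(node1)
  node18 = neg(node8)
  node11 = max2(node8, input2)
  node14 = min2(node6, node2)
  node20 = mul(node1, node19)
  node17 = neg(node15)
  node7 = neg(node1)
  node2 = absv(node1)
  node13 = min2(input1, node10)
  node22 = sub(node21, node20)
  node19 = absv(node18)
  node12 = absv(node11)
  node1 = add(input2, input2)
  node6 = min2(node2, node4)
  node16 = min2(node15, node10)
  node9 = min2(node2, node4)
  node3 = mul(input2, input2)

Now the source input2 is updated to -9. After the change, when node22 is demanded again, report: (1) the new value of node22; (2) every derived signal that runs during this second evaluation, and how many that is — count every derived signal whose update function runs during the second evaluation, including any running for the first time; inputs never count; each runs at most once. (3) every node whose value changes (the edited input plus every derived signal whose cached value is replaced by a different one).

New value of node22: 144.
Derived signals that run: node1, node2, node3, node4, node6, node7, node8, node11, node12, node15, node18, node19, node20, node21, node22 — 15 in total.
Values that change: input2, node1, node2, node3, node4, node6, node7, node8, node11, node12, node15, node18, node19, node20, node21, node22.

First evaluation (everything demanded from the output):
  node1 = add(-5, -5) = -10
  node2 = absv(-10) = 10
  node3 = mul(-5, -5) = 25
  node4 = min2(25, -5) = -5
  node6 = min2(10, -5) = -5
  node7 = neg(-10) = 10
  node8 = max2(10, -5) = 10
  node11 = max2(10, -5) = 10
  node12 = absv(10) = 10
  node15 = mul(-5, 10) = -50
  node18 = neg(10) = -10
  node19 = absv(-10) = 10
  node20 = mul(-10, 10) = -100
  node21 = sub(-50, 10) = -60
  node22 = sub(-60, -100) = 40

Propagation after the edit:
  node1: runs — input2 -5->-9; input2 -5->-9; result -18.
  node2: runs — node1 -10->-18; result 18.
  node3: runs — input2 -5->-9; input2 -5->-9; result 81.
  node4: runs — node3 25->81; input2 -5->-9; result -9.
  node6: runs — node2 10->18; node4 -5->-9; result -9.
  node7: runs — node1 -10->-18; result 18.
  node8: runs — node7 10->18; node6 -5->-9; result 18.
  node11: runs — node8 10->18; input2 -5->-9; result 18.
  node12: runs — node11 10->18; result 18.
  node15: runs — node4 -5->-9; node12 10->18; result -162.
  node18: runs — node8 10->18; result -18.
  node19: runs — node18 -10->-18; result 18.
  node20: runs — node1 -10->-18; node19 10->18; result -324.
  node21: runs — node15 -50->-162; node19 10->18; result -180.
  node22: runs — node21 -60->-180; node20 -100->-324; result 144.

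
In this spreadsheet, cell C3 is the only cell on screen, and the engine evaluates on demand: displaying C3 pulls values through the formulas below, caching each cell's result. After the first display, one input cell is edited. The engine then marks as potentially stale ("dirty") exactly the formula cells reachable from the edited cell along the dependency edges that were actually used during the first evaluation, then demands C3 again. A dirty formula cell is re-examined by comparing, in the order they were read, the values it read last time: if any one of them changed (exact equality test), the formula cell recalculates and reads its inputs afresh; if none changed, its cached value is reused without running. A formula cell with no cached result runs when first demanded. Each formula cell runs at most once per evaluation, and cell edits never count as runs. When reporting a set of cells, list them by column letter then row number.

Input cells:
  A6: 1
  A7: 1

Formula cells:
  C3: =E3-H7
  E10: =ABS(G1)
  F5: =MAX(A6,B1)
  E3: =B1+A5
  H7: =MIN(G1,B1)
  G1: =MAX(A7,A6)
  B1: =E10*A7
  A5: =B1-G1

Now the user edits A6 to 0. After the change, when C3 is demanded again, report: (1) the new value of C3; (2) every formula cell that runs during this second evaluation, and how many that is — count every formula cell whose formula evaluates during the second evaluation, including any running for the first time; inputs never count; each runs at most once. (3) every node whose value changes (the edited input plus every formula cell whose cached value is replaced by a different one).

Initial pass — values computed on the first demand:
  G1 = MAX(1, 1) = 1
  E10 = ABS(1) = 1
  B1 = 1 * 1 = 1
  A5 = 1 - 1 = 0
  E3 = 1 + 0 = 1
  H7 = MIN(1, 1) = 1
  C3 = 1 - 1 = 0

Second demand — change propagation:
  G1: re-runs because A6 1->0; new result 1 (unchanged).
  E10: re-examined; everything it read last time is the same (G1 unchanged) — cache 1 kept, no run.
  B1: re-examined; everything it read last time is the same (E10 unchanged, A7 unchanged) — cache 1 kept, no run.
  A5: re-examined; everything it read last time is the same (B1 unchanged, G1 unchanged) — cache 0 kept, no run.
  E3: re-examined; everything it read last time is the same (B1 unchanged, A5 unchanged) — cache 1 kept, no run.
  H7: re-examined; everything it read last time is the same (G1 unchanged, B1 unchanged) — cache 1 kept, no run.
  C3: re-examined; everything it read last time is the same (E3 unchanged, H7 unchanged) — cache 0 kept, no run.

The important point: G1 recomputes to an identical value, and the output ends up unchanged.

C3 now evaluates to 0.
Run set: G1 (1 run).
Changed values: A6.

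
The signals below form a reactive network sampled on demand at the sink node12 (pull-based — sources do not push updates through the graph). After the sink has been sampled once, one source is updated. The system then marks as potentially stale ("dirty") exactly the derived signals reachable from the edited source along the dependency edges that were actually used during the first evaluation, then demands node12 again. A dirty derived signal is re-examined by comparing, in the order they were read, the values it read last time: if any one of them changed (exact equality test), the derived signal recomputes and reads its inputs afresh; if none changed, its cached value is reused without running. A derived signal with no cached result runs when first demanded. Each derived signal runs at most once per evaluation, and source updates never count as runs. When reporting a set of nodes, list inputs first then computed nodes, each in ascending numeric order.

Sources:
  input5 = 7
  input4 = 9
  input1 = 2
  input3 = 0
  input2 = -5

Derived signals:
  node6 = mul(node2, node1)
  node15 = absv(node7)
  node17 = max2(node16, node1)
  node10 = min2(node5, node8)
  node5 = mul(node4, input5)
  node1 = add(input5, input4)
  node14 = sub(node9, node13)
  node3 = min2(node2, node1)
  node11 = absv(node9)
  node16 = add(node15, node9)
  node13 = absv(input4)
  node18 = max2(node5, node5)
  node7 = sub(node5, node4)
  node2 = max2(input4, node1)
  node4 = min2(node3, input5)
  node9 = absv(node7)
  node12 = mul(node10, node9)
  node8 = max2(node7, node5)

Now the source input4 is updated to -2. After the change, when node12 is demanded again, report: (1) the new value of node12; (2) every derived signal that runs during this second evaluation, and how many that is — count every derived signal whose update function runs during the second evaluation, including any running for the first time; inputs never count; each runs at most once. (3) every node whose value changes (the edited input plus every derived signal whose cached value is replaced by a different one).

Initial pass — values computed on the first demand:
  node1 = add(7, 9) = 16
  node2 = max2(9, 16) = 16
  node3 = min2(16, 16) = 16
  node4 = min2(16, 7) = 7
  node5 = mul(7, 7) = 49
  node7 = sub(49, 7) = 42
  node8 = max2(42, 49) = 49
  node9 = absv(42) = 42
  node10 = min2(49, 49) = 49
  node12 = mul(49, 42) = 2058

Second demand — change propagation:
  node1: re-runs because input4 9->-2; new result 5.
  node2: re-runs because input4 9->-2; node1 16->5; new result 5.
  node3: re-runs because node2 16->5; node1 16->5; new result 5.
  node4: re-runs because node3 16->5; new result 5.
  node5: re-runs because node4 7->5; new result 35.
  node7: re-runs because node5 49->35; node4 7->5; new result 30.
  node8: re-runs because node7 42->30; node5 49->35; new result 35.
  node9: re-runs because node7 42->30; new result 30.
  node10: re-runs because node5 49->35; node8 49->35; new result 35.
  node12: re-runs because node10 49->35; node9 42->30; new result 1050.

node12 now evaluates to 1050.
Run set: node1, node2, node3, node4, node5, node7, node8, node9, node10, node12 (10 run).
Changed values: input4, node1, node2, node3, node4, node5, node7, node8, node9, node10, node12.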